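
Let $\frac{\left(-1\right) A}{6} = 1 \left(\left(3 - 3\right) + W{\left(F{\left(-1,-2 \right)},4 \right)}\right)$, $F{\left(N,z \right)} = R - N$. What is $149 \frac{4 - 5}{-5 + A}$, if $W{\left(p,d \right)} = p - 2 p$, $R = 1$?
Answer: $- \frac{149}{7} \approx -21.286$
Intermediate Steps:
$F{\left(N,z \right)} = 1 - N$
$W{\left(p,d \right)} = - p$
$A = 12$ ($A = - 6 \cdot 1 \left(\left(3 - 3\right) - \left(1 - -1\right)\right) = - 6 \cdot 1 \left(0 - \left(1 + 1\right)\right) = - 6 \cdot 1 \left(0 - 2\right) = - 6 \cdot 1 \left(-2\right) = \left(-6\right) \left(-2\right) = 12$)
$149 \frac{4 - 5}{-5 + A} = 149 \frac{4 - 5}{-5 + 12} = 149 \left(- \frac{1}{7}\right) = - \frac{149}{7}$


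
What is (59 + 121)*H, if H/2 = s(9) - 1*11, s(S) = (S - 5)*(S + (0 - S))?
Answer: -3960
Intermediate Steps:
s(S) = 0 (s(S) = (-5 + S)*(S - S) = (-5 + S)*0 = 0)
H = -22 (H = 2*(0 - 1*11) = 2*(0 - 11) = 2*(-11) = -22)
(59 + 121)*H = (59 + 121)*(-22) = 180*(-22) = -3960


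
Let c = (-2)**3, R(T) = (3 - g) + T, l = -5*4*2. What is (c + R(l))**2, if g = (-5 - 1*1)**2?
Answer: 6561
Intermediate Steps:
l = -40 (l = -20*2 = -40)
g = 36 (g = (-5 - 1)**2 = (-6)**2 = 36)
R(T) = -33 + T (R(T) = (3 - 1*36) + T = (3 - 36) + T = -33 + T)
c = -8
(c + R(l))**2 = (-8 + (-33 - 40))**2 = (-8 - 73)**2 = (-81)**2 = 6561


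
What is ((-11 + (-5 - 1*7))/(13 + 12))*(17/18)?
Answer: -391/450 ≈ -0.86889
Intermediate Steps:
((-11 + (-5 - 1*7))/(13 + 12))*(17/18) = ((-11 + (-5 - 7))/25)*(17*(1/18)) = ((-11 - 12)*(1/25))*(17/18) = -23*1/25*(17/18) = -23/25*17/18 = -391/450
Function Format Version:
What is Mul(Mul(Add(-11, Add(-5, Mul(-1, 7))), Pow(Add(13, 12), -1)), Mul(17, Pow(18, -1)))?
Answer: Rational(-391, 450) ≈ -0.86889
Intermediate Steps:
Mul(Mul(Add(-11, Add(-5, Mul(-1, 7))), Pow(Add(13, 12), -1)), Mul(17, Pow(18, -1))) = Mul(Mul(Add(-11, Add(-5, -7)), Pow(25, -1)), Mul(17, Rational(1, 18))) = Mul(Mul(Add(-11, -12), Rational(1, 25)), Rational(17, 18)) = Mul(Mul(-23, Rational(1, 25)), Rational(17, 18)) = Mul(Rational(-23, 25), Rational(17, 18)) = Rational(-391, 450)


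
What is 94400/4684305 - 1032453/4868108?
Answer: -14836526627/77300686932 ≈ -0.19193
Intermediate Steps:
94400/4684305 - 1032453/4868108 = 94400*(1/4684305) - 1032453*1/4868108 = 320/15879 - 1032453/4868108 = -14836526627/77300686932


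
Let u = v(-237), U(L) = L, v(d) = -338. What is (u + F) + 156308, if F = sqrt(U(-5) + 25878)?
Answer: 155970 + sqrt(25873) ≈ 1.5613e+5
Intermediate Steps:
F = sqrt(25873) (F = sqrt(-5 + 25878) = sqrt(25873) ≈ 160.85)
u = -338
(u + F) + 156308 = (-338 + sqrt(25873)) + 156308 = 155970 + sqrt(25873)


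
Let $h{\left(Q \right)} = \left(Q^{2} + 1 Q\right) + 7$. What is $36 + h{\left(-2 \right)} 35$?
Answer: $351$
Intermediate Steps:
$h{\left(Q \right)} = 7 + Q + Q^{2}$ ($h{\left(Q \right)} = \left(Q^{2} + Q\right) + 7 = \left(Q + Q^{2}\right) + 7 = 7 + Q + Q^{2}$)
$36 + h{\left(-2 \right)} 35 = 36 + \left(7 - 2 + \left(-2\right)^{2}\right) 35 = 36 + \left(7 - 2 + 4\right) 35 = 36 + 9 \cdot 35 = 36 + 315 = 351$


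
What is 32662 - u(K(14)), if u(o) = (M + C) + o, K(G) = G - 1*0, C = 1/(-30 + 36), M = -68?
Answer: 196295/6 ≈ 32716.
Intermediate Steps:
C = ⅙ (C = 1/6 = ⅙ ≈ 0.16667)
K(G) = G (K(G) = G + 0 = G)
u(o) = -407/6 + o (u(o) = (-68 + ⅙) + o = -407/6 + o)
32662 - u(K(14)) = 32662 - (-407/6 + 14) = 32662 - 1*(-323/6) = 32662 + 323/6 = 196295/6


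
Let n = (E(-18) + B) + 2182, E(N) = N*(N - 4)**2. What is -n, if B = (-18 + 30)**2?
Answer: 6386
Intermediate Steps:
B = 144 (B = 12**2 = 144)
E(N) = N*(-4 + N)**2
n = -6386 (n = (-18*(-4 - 18)**2 + 144) + 2182 = (-18*(-22)**2 + 144) + 2182 = (-18*484 + 144) + 2182 = (-8712 + 144) + 2182 = -8568 + 2182 = -6386)
-n = -1*(-6386) = 6386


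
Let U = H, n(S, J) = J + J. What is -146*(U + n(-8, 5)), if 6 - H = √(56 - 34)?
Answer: -2336 + 146*√22 ≈ -1651.2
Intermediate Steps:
n(S, J) = 2*J
H = 6 - √22 (H = 6 - √(56 - 34) = 6 - √22 ≈ 1.3096)
U = 6 - √22 ≈ 1.3096
-146*(U + n(-8, 5)) = -146*((6 - √22) + 2*5) = -146*((6 - √22) + 10) = -146*(16 - √22) = -2336 + 146*√22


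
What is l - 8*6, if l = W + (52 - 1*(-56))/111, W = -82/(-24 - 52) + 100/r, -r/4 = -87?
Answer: -5585311/122322 ≈ -45.661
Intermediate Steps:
r = 348 (r = -4*(-87) = 348)
W = 4517/3306 (W = -82/(-24 - 52) + 100/348 = -82/(-76) + 100*(1/348) = -82*(-1/76) + 25/87 = 41/38 + 25/87 = 4517/3306 ≈ 1.3663)
l = 286145/122322 (l = 4517/3306 + (52 - 1*(-56))/111 = 4517/3306 + (52 + 56)*(1/111) = 4517/3306 + 108*(1/111) = 4517/3306 + 36/37 = 286145/122322 ≈ 2.3393)
l - 8*6 = 286145/122322 - 8*6 = 286145/122322 - 1*48 = 286145/122322 - 48 = -5585311/122322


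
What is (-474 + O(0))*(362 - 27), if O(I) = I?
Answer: -158790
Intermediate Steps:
(-474 + O(0))*(362 - 27) = (-474 + 0)*(362 - 27) = -474*335 = -158790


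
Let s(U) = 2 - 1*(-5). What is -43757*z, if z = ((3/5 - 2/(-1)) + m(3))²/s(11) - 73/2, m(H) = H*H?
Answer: 37799797/50 ≈ 7.5600e+5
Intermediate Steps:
s(U) = 7 (s(U) = 2 + 5 = 7)
m(H) = H²
z = -6047/350 (z = ((3/5 - 2/(-1)) + 3²)²/7 - 73/2 = ((3*(⅕) - 2*(-1)) + 9)²*(⅐) - 73*½ = ((⅗ + 2) + 9)²*(⅐) - 73/2 = (13/5 + 9)²*(⅐) - 73/2 = (58/5)²*(⅐) - 73/2 = (3364/25)*(⅐) - 73/2 = 3364/175 - 73/2 = -6047/350 ≈ -17.277)
-43757*z = -43757*(-6047/350) = 37799797/50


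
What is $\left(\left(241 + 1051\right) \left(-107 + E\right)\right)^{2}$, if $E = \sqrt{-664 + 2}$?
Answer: $18006350768 - 357222496 i \sqrt{662} \approx 1.8006 \cdot 10^{10} - 9.1911 \cdot 10^{9} i$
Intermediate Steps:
$E = i \sqrt{662}$ ($E = \sqrt{-662} = i \sqrt{662} \approx 25.729 i$)
$\left(\left(241 + 1051\right) \left(-107 + E\right)\right)^{2} = \left(\left(241 + 1051\right) \left(-107 + i \sqrt{662}\right)\right)^{2} = \left(1292 \left(-107 + i \sqrt{662}\right)\right)^{2} = \left(-138244 + 1292 i \sqrt{662}\right)^{2}$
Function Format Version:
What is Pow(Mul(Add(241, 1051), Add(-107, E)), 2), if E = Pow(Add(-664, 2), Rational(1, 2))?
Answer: Add(18006350768, Mul(-357222496, I, Pow(662, Rational(1, 2)))) ≈ Add(1.8006e+10, Mul(-9.1911e+9, I))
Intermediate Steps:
E = Mul(I, Pow(662, Rational(1, 2))) (E = Pow(-662, Rational(1, 2)) = Mul(I, Pow(662, Rational(1, 2))) ≈ Mul(25.729, I))
Pow(Mul(Add(241, 1051), Add(-107, E)), 2) = Pow(Mul(Add(241, 1051), Add(-107, Mul(I, Pow(662, Rational(1, 2))))), 2) = Pow(Mul(1292, Add(-107, Mul(I, Pow(662, Rational(1, 2))))), 2) = Pow(Add(-138244, Mul(1292, I, Pow(662, Rational(1, 2)))), 2)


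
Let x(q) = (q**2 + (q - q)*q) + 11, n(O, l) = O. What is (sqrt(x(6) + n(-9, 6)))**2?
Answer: 38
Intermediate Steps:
x(q) = 11 + q**2 (x(q) = (q**2 + 0*q) + 11 = (q**2 + 0) + 11 = q**2 + 11 = 11 + q**2)
(sqrt(x(6) + n(-9, 6)))**2 = (sqrt((11 + 6**2) - 9))**2 = (sqrt((11 + 36) - 9))**2 = (sqrt(47 - 9))**2 = (sqrt(38))**2 = 38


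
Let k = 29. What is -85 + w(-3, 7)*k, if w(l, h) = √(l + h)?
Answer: -27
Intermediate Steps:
w(l, h) = √(h + l)
-85 + w(-3, 7)*k = -85 + √(7 - 3)*29 = -85 + √4*29 = -85 + 2*29 = -85 + 58 = -27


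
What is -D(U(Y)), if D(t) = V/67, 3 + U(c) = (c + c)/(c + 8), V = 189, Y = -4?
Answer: -189/67 ≈ -2.8209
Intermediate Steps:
U(c) = -3 + 2*c/(8 + c) (U(c) = -3 + (c + c)/(c + 8) = -3 + (2*c)/(8 + c) = -3 + 2*c/(8 + c))
D(t) = 189/67
-D(U(Y)) = -1*189/67 = -189/67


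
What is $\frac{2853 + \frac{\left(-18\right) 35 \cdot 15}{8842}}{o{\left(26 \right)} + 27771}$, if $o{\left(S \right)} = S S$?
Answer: $\frac{12608388}{125764187} \approx 0.10025$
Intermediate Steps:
$o{\left(S \right)} = S^{2}$
$\frac{2853 + \frac{\left(-18\right) 35 \cdot 15}{8842}}{o{\left(26 \right)} + 27771} = \frac{2853 + \frac{\left(-18\right) 35 \cdot 15}{8842}}{26^{2} + 27771} = \frac{2853 + \left(-630\right) 15 \cdot \frac{1}{8842}}{676 + 27771} = \frac{2853 - \frac{4725}{4421}}{28447} = \left(2853 - \frac{4725}{4421}\right) \frac{1}{28447} = \frac{12608388}{4421} \cdot \frac{1}{28447} = \frac{12608388}{125764187}$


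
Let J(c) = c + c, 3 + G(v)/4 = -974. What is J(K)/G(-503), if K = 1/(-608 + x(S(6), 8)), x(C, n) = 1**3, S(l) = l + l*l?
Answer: 1/1186078 ≈ 8.4312e-7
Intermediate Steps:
S(l) = l + l**2
x(C, n) = 1
G(v) = -3908 (G(v) = -12 + 4*(-974) = -12 - 3896 = -3908)
K = -1/607 (K = 1/(-608 + 1) = 1/(-607) = -1/607 ≈ -0.0016474)
J(c) = 2*c
J(K)/G(-503) = (2*(-1/607))/(-3908) = -2/607*(-1/3908) = 1/1186078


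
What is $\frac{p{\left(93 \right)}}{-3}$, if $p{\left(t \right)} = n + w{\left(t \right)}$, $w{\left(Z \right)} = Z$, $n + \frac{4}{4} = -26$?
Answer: $-22$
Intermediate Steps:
$n = -27$ ($n = -1 - 26 = -27$)
$p{\left(t \right)} = -27 + t$
$\frac{p{\left(93 \right)}}{-3} = \frac{-27 + 93}{-3} = 66 \left(- \frac{1}{3}\right) = -22$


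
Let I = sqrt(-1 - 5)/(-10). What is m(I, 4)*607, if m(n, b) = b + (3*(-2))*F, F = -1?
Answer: 6070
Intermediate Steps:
I = -I*sqrt(6)/10 (I = sqrt(-6)*(-1/10) = (I*sqrt(6))*(-1/10) = -I*sqrt(6)/10 ≈ -0.24495*I)
m(n, b) = 6 + b (m(n, b) = b + (3*(-2))*(-1) = b - 6*(-1) = b + 6 = 6 + b)
m(I, 4)*607 = (6 + 4)*607 = 10*607 = 6070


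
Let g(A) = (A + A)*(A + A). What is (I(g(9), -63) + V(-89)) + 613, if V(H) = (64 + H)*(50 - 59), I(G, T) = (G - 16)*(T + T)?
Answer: -37970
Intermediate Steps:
g(A) = 4*A² (g(A) = (2*A)*(2*A) = 4*A²)
I(G, T) = 2*T*(-16 + G) (I(G, T) = (-16 + G)*(2*T) = 2*T*(-16 + G))
V(H) = -576 - 9*H (V(H) = (64 + H)*(-9) = -576 - 9*H)
(I(g(9), -63) + V(-89)) + 613 = (2*(-63)*(-16 + 4*9²) + (-576 - 9*(-89))) + 613 = (2*(-63)*(-16 + 4*81) + (-576 + 801)) + 613 = (2*(-63)*(-16 + 324) + 225) + 613 = (2*(-63)*308 + 225) + 613 = (-38808 + 225) + 613 = -38583 + 613 = -37970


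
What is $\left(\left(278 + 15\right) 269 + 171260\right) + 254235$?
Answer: $504312$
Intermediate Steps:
$\left(\left(278 + 15\right) 269 + 171260\right) + 254235 = \left(293 \cdot 269 + 171260\right) + 254235 = \left(78817 + 171260\right) + 254235 = 250077 + 254235 = 504312$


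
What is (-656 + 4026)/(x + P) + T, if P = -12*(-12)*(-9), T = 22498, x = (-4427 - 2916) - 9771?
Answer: 41418481/1841 ≈ 22498.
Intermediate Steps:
x = -17114 (x = -7343 - 9771 = -17114)
P = -1296 (P = 144*(-9) = -1296)
(-656 + 4026)/(x + P) + T = (-656 + 4026)/(-17114 - 1296) + 22498 = 3370/(-18410) + 22498 = 3370*(-1/18410) + 22498 = -337/1841 + 22498 = 41418481/1841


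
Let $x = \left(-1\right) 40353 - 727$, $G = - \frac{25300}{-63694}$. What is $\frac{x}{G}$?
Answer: $- \frac{130827476}{1265} \approx -1.0342 \cdot 10^{5}$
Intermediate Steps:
$G = \frac{12650}{31847}$ ($G = \left(-25300\right) \left(- \frac{1}{63694}\right) = \frac{12650}{31847} \approx 0.39721$)
$x = -41080$ ($x = -40353 - 727 = -41080$)
$\frac{x}{G} = - \frac{41080}{\frac{12650}{31847}} = \left(-41080\right) \frac{31847}{12650} = - \frac{130827476}{1265}$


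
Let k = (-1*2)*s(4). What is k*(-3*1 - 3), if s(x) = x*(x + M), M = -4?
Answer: 0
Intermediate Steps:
s(x) = x*(-4 + x) (s(x) = x*(x - 4) = x*(-4 + x))
k = 0 (k = (-1*2)*(4*(-4 + 4)) = -8*0 = -2*0 = 0)
k*(-3*1 - 3) = 0*(-3*1 - 3) = 0*(-3 - 3) = 0*(-6) = 0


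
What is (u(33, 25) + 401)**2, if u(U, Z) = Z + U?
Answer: 210681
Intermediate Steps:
u(U, Z) = U + Z
(u(33, 25) + 401)**2 = ((33 + 25) + 401)**2 = (58 + 401)**2 = 459**2 = 210681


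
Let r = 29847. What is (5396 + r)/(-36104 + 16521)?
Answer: -35243/19583 ≈ -1.7997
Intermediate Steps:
(5396 + r)/(-36104 + 16521) = (5396 + 29847)/(-36104 + 16521) = 35243/(-19583) = 35243*(-1/19583) = -35243/19583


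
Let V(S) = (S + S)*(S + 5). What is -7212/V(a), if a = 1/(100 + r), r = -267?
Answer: 16761289/139 ≈ 1.2058e+5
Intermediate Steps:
a = -1/167 (a = 1/(100 - 267) = 1/(-167) = -1/167 ≈ -0.0059880)
V(S) = 2*S*(5 + S) (V(S) = (2*S)*(5 + S) = 2*S*(5 + S))
-7212/V(a) = -7212*(-167/(2*(5 - 1/167))) = -7212/(2*(-1/167)*(834/167)) = -7212/(-1668/27889) = -7212*(-27889/1668) = 16761289/139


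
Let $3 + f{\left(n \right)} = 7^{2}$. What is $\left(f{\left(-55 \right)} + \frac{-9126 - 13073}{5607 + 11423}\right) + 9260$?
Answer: $\frac{158458981}{17030} \approx 9304.7$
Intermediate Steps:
$f{\left(n \right)} = 46$ ($f{\left(n \right)} = -3 + 7^{2} = -3 + 49 = 46$)
$\left(f{\left(-55 \right)} + \frac{-9126 - 13073}{5607 + 11423}\right) + 9260 = \left(46 + \frac{-9126 - 13073}{5607 + 11423}\right) + 9260 = \left(46 - \frac{22199}{17030}\right) + 9260 = \frac{761181}{17030} + 9260 = \frac{158458981}{17030}$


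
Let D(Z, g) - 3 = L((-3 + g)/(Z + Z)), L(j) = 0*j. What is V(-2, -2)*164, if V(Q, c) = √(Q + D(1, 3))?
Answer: 164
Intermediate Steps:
L(j) = 0
D(Z, g) = 3 (D(Z, g) = 3 + 0 = 3)
V(Q, c) = √(3 + Q) (V(Q, c) = √(Q + 3) = √(3 + Q))
V(-2, -2)*164 = √(3 - 2)*164 = √1*164 = 1*164 = 164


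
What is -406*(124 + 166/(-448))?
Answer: -803097/16 ≈ -50194.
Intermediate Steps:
-406*(124 + 166/(-448)) = -406*(124 + 166*(-1/448)) = -406*(124 - 83/224) = -406*27693/224 = -803097/16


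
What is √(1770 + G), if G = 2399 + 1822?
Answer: √5991 ≈ 77.402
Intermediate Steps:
G = 4221
√(1770 + G) = √(1770 + 4221) = √5991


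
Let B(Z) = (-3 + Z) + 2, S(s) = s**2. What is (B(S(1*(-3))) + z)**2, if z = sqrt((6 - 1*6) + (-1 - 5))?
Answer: (8 + I*sqrt(6))**2 ≈ 58.0 + 39.192*I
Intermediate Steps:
z = I*sqrt(6) (z = sqrt((6 - 6) - 6) = sqrt(0 - 6) = sqrt(-6) = I*sqrt(6) ≈ 2.4495*I)
B(Z) = -1 + Z
(B(S(1*(-3))) + z)**2 = ((-1 + (1*(-3))**2) + I*sqrt(6))**2 = ((-1 + (-3)**2) + I*sqrt(6))**2 = ((-1 + 9) + I*sqrt(6))**2 = (8 + I*sqrt(6))**2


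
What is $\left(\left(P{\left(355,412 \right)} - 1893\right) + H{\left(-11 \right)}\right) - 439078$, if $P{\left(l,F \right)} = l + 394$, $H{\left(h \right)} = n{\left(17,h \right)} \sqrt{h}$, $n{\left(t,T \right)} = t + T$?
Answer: $-440222 + 6 i \sqrt{11} \approx -4.4022 \cdot 10^{5} + 19.9 i$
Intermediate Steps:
$n{\left(t,T \right)} = T + t$
$H{\left(h \right)} = \sqrt{h} \left(17 + h\right)$ ($H{\left(h \right)} = \left(h + 17\right) \sqrt{h} = \left(17 + h\right) \sqrt{h} = \sqrt{h} \left(17 + h\right)$)
$P{\left(l,F \right)} = 394 + l$
$\left(\left(P{\left(355,412 \right)} - 1893\right) + H{\left(-11 \right)}\right) - 439078 = \left(\left(\left(394 + 355\right) - 1893\right) + \sqrt{-11} \left(17 - 11\right)\right) - 439078 = \left(\left(749 - 1893\right) + i \sqrt{11} \cdot 6\right) - 439078 = \left(-1144 + 6 i \sqrt{11}\right) - 439078 = -440222 + 6 i \sqrt{11}$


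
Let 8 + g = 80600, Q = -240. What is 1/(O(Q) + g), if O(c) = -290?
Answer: 1/80302 ≈ 1.2453e-5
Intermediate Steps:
g = 80592 (g = -8 + 80600 = 80592)
1/(O(Q) + g) = 1/(-290 + 80592) = 1/80302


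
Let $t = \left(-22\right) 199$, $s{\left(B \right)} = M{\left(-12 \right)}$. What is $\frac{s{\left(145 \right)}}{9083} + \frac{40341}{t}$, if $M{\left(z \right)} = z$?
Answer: $- \frac{366469839}{39765374} \approx -9.2158$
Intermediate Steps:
$s{\left(B \right)} = -12$
$t = -4378$
$\frac{s{\left(145 \right)}}{9083} + \frac{40341}{t} = - \frac{12}{9083} + \frac{40341}{-4378} = \left(-12\right) \frac{1}{9083} + 40341 \left(- \frac{1}{4378}\right) = - \frac{12}{9083} - \frac{40341}{4378} = - \frac{366469839}{39765374}$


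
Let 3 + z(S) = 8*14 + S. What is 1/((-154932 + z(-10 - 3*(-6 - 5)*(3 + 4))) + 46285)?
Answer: -1/108317 ≈ -9.2322e-6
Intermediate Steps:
z(S) = 109 + S (z(S) = -3 + (8*14 + S) = -3 + (112 + S) = 109 + S)
1/((-154932 + z(-10 - 3*(-6 - 5)*(3 + 4))) + 46285) = 1/((-154932 + (109 + (-10 - 3*(-6 - 5)*(3 + 4)))) + 46285) = 1/((-154932 + (109 + (-10 - (-33)*7))) + 46285) = 1/((-154932 + (109 + (-10 - 3*(-77)))) + 46285) = 1/((-154932 + (109 + (-10 + 231))) + 46285) = 1/((-154932 + (109 + 221)) + 46285) = 1/((-154932 + 330) + 46285) = 1/(-154602 + 46285) = 1/(-108317) = -1/108317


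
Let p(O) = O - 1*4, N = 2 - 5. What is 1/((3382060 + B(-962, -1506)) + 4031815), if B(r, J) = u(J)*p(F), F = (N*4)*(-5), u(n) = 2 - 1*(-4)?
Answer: 1/7414211 ≈ 1.3488e-7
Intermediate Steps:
N = -3
u(n) = 6 (u(n) = 2 + 4 = 6)
F = 60 (F = -3*4*(-5) = -12*(-5) = 60)
p(O) = -4 + O (p(O) = O - 4 = -4 + O)
B(r, J) = 336 (B(r, J) = 6*(-4 + 60) = 6*56 = 336)
1/((3382060 + B(-962, -1506)) + 4031815) = 1/((3382060 + 336) + 4031815) = 1/(3382396 + 4031815) = 1/7414211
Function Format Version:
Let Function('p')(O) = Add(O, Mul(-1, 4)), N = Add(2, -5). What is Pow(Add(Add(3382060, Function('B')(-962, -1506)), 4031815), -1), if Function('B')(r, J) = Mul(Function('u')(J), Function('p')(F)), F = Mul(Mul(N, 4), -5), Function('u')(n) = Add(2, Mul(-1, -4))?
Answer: Rational(1, 7414211) ≈ 1.3488e-7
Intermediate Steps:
N = -3
Function('u')(n) = 6 (Function('u')(n) = Add(2, 4) = 6)
F = 60 (F = Mul(Mul(-3, 4), -5) = Mul(-12, -5) = 60)
Function('p')(O) = Add(-4, O) (Function('p')(O) = Add(O, -4) = Add(-4, O))
Function('B')(r, J) = 336 (Function('B')(r, J) = Mul(6, Add(-4, 60)) = Mul(6, 56) = 336)
Pow(Add(Add(3382060, Function('B')(-962, -1506)), 4031815), -1) = Pow(Add(Add(3382060, 336), 4031815), -1) = Pow(Add(3382396, 4031815), -1) = Pow(7414211, -1) = Rational(1, 7414211)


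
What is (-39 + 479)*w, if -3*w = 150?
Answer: -22000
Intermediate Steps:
w = -50 (w = -⅓*150 = -50)
(-39 + 479)*w = (-39 + 479)*(-50) = 440*(-50) = -22000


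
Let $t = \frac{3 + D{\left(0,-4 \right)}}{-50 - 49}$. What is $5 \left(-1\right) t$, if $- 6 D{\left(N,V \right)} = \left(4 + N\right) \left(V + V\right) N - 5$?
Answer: $\frac{115}{594} \approx 0.1936$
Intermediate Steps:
$D{\left(N,V \right)} = \frac{5}{6} - \frac{N V \left(4 + N\right)}{3}$ ($D{\left(N,V \right)} = - \frac{\left(4 + N\right) \left(V + V\right) N - 5}{6} = - \frac{\left(4 + N\right) 2 V N - 5}{6} = - \frac{2 V \left(4 + N\right) N - 5}{6} = - \frac{2 N V \left(4 + N\right) - 5}{6} = - \frac{-5 + 2 N V \left(4 + N\right)}{6} = \frac{5}{6} - \frac{N V \left(4 + N\right)}{3}$)
$t = - \frac{23}{594}$ ($t = \frac{3 - \left(- \frac{5}{6} + 0\right)}{-50 - 49} = \frac{3 + \left(\frac{5}{6} + 0 - \left(- \frac{4}{3}\right) 0\right)}{-99} = \left(3 + \left(\frac{5}{6} + 0 + 0\right)\right) \left(- \frac{1}{99}\right) = \left(3 + \frac{5}{6}\right) \left(- \frac{1}{99}\right) = \frac{23}{6} \left(- \frac{1}{99}\right) = - \frac{23}{594} \approx -0.038721$)
$5 \left(-1\right) t = 5 \left(-1\right) \left(- \frac{23}{594}\right) = \left(-5\right) \left(- \frac{23}{594}\right) = \frac{115}{594}$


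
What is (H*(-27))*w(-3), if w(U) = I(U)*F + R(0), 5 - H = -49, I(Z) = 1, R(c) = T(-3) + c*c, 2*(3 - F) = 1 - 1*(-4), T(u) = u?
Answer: 3645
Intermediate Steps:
F = ½ (F = 3 - (1 - 1*(-4))/2 = 3 - (1 + 4)/2 = 3 - ½*5 = 3 - 5/2 = ½ ≈ 0.50000)
R(c) = -3 + c² (R(c) = -3 + c*c = -3 + c²)
H = 54 (H = 5 - 1*(-49) = 5 + 49 = 54)
w(U) = -5/2 (w(U) = 1*(½) + (-3 + 0²) = ½ + (-3 + 0) = ½ - 3 = -5/2)
(H*(-27))*w(-3) = (54*(-27))*(-5/2) = -1458*(-5/2) = 3645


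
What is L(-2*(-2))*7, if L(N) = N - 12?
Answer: -56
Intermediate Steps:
L(N) = -12 + N
L(-2*(-2))*7 = (-12 - 2*(-2))*7 = (-12 + 4)*7 = -8*7 = -56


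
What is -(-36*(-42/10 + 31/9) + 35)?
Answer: -311/5 ≈ -62.200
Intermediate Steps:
-(-36*(-42/10 + 31/9) + 35) = -(-36*(-42*⅒ + 31*(⅑)) + 35) = -(-36*(-21/5 + 31/9) + 35) = -(-36*(-34/45) + 35) = -(136/5 + 35) = -1*311/5 = -311/5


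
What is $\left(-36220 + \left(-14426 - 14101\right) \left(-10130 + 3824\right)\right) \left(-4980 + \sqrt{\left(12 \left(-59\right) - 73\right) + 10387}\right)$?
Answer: $-895678109160 + 179855042 \sqrt{9606} \approx -8.7805 \cdot 10^{11}$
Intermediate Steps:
$\left(-36220 + \left(-14426 - 14101\right) \left(-10130 + 3824\right)\right) \left(-4980 + \sqrt{\left(12 \left(-59\right) - 73\right) + 10387}\right) = \left(-36220 - -179891262\right) \left(-4980 + \sqrt{\left(-708 - 73\right) + 10387}\right) = \left(-36220 + 179891262\right) \left(-4980 + \sqrt{-781 + 10387}\right) = 179855042 \left(-4980 + \sqrt{9606}\right) = -895678109160 + 179855042 \sqrt{9606}$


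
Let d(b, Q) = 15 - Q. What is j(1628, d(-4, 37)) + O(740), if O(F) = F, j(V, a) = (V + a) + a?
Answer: 2324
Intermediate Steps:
j(V, a) = V + 2*a
j(1628, d(-4, 37)) + O(740) = (1628 + 2*(15 - 1*37)) + 740 = (1628 + 2*(15 - 37)) + 740 = (1628 + 2*(-22)) + 740 = (1628 - 44) + 740 = 1584 + 740 = 2324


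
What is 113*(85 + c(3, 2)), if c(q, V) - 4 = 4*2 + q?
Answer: 11300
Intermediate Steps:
c(q, V) = 12 + q (c(q, V) = 4 + (4*2 + q) = 4 + (8 + q) = 12 + q)
113*(85 + c(3, 2)) = 113*(85 + (12 + 3)) = 113*(85 + 15) = 113*100 = 11300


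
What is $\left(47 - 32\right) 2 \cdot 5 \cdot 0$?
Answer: $0$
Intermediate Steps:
$\left(47 - 32\right) 2 \cdot 5 \cdot 0 = 15 \cdot 10 \cdot 0 = 15 \cdot 0 = 0$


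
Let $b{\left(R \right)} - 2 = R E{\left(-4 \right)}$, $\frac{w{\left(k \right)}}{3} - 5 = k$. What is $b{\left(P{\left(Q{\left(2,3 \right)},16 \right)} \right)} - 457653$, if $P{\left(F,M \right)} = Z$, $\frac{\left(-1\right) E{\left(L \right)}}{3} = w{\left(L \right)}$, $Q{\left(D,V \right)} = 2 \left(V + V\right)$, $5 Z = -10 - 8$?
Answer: $- \frac{2288093}{5} \approx -4.5762 \cdot 10^{5}$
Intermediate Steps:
$w{\left(k \right)} = 15 + 3 k$
$Z = - \frac{18}{5}$ ($Z = \frac{-10 - 8}{5} = \frac{1}{5} \left(-18\right) = - \frac{18}{5} \approx -3.6$)
$Q{\left(D,V \right)} = 4 V$ ($Q{\left(D,V \right)} = 2 \cdot 2 V = 4 V$)
$E{\left(L \right)} = -45 - 9 L$ ($E{\left(L \right)} = - 3 \left(15 + 3 L\right) = -45 - 9 L$)
$P{\left(F,M \right)} = - \frac{18}{5}$
$b{\left(R \right)} = 2 - 9 R$ ($b{\left(R \right)} = 2 + R \left(-45 - -36\right) = 2 + R \left(-45 + 36\right) = 2 + R \left(-9\right) = 2 - 9 R$)
$b{\left(P{\left(Q{\left(2,3 \right)},16 \right)} \right)} - 457653 = \left(2 - - \frac{162}{5}\right) - 457653 = \left(2 + \frac{162}{5}\right) - 457653 = \frac{172}{5} - 457653 = - \frac{2288093}{5}$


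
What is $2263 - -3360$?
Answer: $5623$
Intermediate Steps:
$2263 - -3360 = 2263 + 3360 = 5623$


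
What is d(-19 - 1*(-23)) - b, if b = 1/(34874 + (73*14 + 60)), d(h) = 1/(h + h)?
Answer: 8987/71912 ≈ 0.12497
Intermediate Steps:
d(h) = 1/(2*h)
b = 1/35956 (b = 1/(34874 + (1022 + 60)) = 1/(34874 + 1082) = 1/35956 ≈ 2.7812e-5)
d(-19 - 1*(-23)) - b = 1/(2*(-19 - 1*(-23))) - 1*1/35956 = 1/(2*(-19 + 23)) - 1/35956 = (1/2)/4 - 1/35956 = (1/2)*(1/4) - 1/35956 = 1/8 - 1/35956 = 8987/71912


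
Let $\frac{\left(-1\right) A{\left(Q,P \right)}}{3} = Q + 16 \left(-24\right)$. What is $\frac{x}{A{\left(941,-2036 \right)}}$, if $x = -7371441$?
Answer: $\frac{2457147}{557} \approx 4411.4$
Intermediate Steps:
$A{\left(Q,P \right)} = 1152 - 3 Q$ ($A{\left(Q,P \right)} = - 3 \left(Q + 16 \left(-24\right)\right) = - 3 \left(Q - 384\right) = - 3 \left(-384 + Q\right) = 1152 - 3 Q$)
$\frac{x}{A{\left(941,-2036 \right)}} = - \frac{7371441}{1152 - 2823} = - \frac{7371441}{-1671} = \left(-7371441\right) \left(- \frac{1}{1671}\right) = \frac{2457147}{557}$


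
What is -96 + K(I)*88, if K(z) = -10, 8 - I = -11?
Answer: -976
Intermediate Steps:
I = 19 (I = 8 - 1*(-11) = 8 + 11 = 19)
-96 + K(I)*88 = -96 - 10*88 = -96 - 880 = -976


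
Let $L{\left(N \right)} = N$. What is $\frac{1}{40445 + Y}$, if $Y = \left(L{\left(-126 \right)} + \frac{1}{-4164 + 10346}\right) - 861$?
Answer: $\frac{6182}{243929357} \approx 2.5343 \cdot 10^{-5}$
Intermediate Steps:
$Y = - \frac{6101633}{6182}$ ($Y = \left(-126 + \frac{1}{-4164 + 10346}\right) - 861 = \left(-126 + \frac{1}{6182}\right) - 861 = - \frac{778931}{6182} - 861 = - \frac{6101633}{6182} \approx -987.0$)
$\frac{1}{40445 + Y} = \frac{1}{40445 - \frac{6101633}{6182}} = \frac{1}{\frac{243929357}{6182}} = \frac{6182}{243929357}$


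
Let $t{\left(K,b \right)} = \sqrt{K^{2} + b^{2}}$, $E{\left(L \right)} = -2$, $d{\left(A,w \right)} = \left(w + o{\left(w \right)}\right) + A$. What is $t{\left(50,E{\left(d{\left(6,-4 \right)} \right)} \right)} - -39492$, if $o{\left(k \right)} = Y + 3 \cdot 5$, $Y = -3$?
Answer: $39492 + 2 \sqrt{626} \approx 39542.0$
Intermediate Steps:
$o{\left(k \right)} = 12$ ($o{\left(k \right)} = -3 + 3 \cdot 5 = -3 + 15 = 12$)
$d{\left(A,w \right)} = 12 + A + w$ ($d{\left(A,w \right)} = \left(w + 12\right) + A = \left(12 + w\right) + A = 12 + A + w$)
$t{\left(50,E{\left(d{\left(6,-4 \right)} \right)} \right)} - -39492 = \sqrt{50^{2} + \left(-2\right)^{2}} - -39492 = \sqrt{2500 + 4} + 39492 = \sqrt{2504} + 39492 = 2 \sqrt{626} + 39492 = 39492 + 2 \sqrt{626}$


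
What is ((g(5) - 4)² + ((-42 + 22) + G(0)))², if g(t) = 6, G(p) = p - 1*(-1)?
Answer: 225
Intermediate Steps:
G(p) = 1 + p (G(p) = p + 1 = 1 + p)
((g(5) - 4)² + ((-42 + 22) + G(0)))² = ((6 - 4)² + ((-42 + 22) + (1 + 0)))² = (2² + (-20 + 1))² = (4 - 19)² = (-15)² = 225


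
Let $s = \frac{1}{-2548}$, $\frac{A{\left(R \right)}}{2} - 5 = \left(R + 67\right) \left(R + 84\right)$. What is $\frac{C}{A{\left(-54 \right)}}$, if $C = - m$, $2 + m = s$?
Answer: $\frac{5097}{2012920} \approx 0.0025321$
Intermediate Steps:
$A{\left(R \right)} = 10 + 2 \left(67 + R\right) \left(84 + R\right)$ ($A{\left(R \right)} = 10 + 2 \left(R + 67\right) \left(R + 84\right) = 10 + 2 \left(67 + R\right) \left(84 + R\right)$)
$s = - \frac{1}{2548} \approx -0.00039246$
$m = - \frac{5097}{2548}$ ($m = -2 - \frac{1}{2548} = - \frac{5097}{2548} \approx -2.0004$)
$C = \frac{5097}{2548}$ ($C = \left(-1\right) \left(- \frac{5097}{2548}\right) = \frac{5097}{2548} \approx 2.0004$)
$\frac{C}{A{\left(-54 \right)}} = \frac{5097}{2548 \left(11266 + 2 \left(-54\right)^{2} + 302 \left(-54\right)\right)} = \frac{5097}{2548 \left(11266 + 2 \cdot 2916 - 16308\right)} = \frac{5097}{2548 \left(11266 + 5832 - 16308\right)} = \frac{5097}{2548 \cdot 790} = \frac{5097}{2548} \cdot \frac{1}{790} = \frac{5097}{2012920}$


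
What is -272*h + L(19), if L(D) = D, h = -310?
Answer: 84339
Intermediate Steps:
-272*h + L(19) = -272*(-310) + 19 = 84320 + 19 = 84339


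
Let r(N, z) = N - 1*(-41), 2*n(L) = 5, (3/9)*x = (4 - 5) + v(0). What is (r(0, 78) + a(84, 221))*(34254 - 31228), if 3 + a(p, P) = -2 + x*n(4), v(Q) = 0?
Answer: 86241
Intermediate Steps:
x = -3 (x = 3*((4 - 5) + 0) = 3*(-1 + 0) = 3*(-1) = -3)
n(L) = 5/2 (n(L) = (½)*5 = 5/2)
r(N, z) = 41 + N (r(N, z) = N + 41 = 41 + N)
a(p, P) = -25/2 (a(p, P) = -3 + (-2 - 3*5/2) = -3 + (-2 - 15/2) = -3 - 19/2 = -25/2)
(r(0, 78) + a(84, 221))*(34254 - 31228) = ((41 + 0) - 25/2)*(34254 - 31228) = (41 - 25/2)*3026 = (57/2)*3026 = 86241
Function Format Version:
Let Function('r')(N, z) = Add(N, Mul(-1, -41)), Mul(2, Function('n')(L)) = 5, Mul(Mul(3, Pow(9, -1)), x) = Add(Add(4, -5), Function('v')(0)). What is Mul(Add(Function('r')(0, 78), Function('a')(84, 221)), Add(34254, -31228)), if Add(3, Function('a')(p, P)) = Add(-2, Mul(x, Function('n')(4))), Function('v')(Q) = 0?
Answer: 86241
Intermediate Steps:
x = -3 (x = Mul(3, Add(Add(4, -5), 0)) = Mul(3, Add(-1, 0)) = Mul(3, -1) = -3)
Function('n')(L) = Rational(5, 2) (Function('n')(L) = Mul(Rational(1, 2), 5) = Rational(5, 2))
Function('r')(N, z) = Add(41, N) (Function('r')(N, z) = Add(N, 41) = Add(41, N))
Function('a')(p, P) = Rational(-25, 2) (Function('a')(p, P) = Add(-3, Add(-2, Mul(-3, Rational(5, 2)))) = Add(-3, Add(-2, Rational(-15, 2))) = Add(-3, Rational(-19, 2)) = Rational(-25, 2))
Mul(Add(Function('r')(0, 78), Function('a')(84, 221)), Add(34254, -31228)) = Mul(Add(Add(41, 0), Rational(-25, 2)), Add(34254, -31228)) = Mul(Add(41, Rational(-25, 2)), 3026) = Mul(Rational(57, 2), 3026) = 86241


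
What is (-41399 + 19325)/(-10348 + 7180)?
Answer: 3679/528 ≈ 6.9678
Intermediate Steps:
(-41399 + 19325)/(-10348 + 7180) = -22074/(-3168) = -22074*(-1/3168) = 3679/528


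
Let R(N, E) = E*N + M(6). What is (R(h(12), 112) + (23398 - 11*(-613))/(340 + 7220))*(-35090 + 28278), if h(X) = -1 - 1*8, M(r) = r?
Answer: 1427677693/210 ≈ 6.7985e+6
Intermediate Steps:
h(X) = -9 (h(X) = -1 - 8 = -9)
R(N, E) = 6 + E*N (R(N, E) = E*N + 6 = 6 + E*N)
(R(h(12), 112) + (23398 - 11*(-613))/(340 + 7220))*(-35090 + 28278) = ((6 + 112*(-9)) + (23398 - 11*(-613))/(340 + 7220))*(-35090 + 28278) = ((6 - 1008) + (23398 + 6743)/7560)*(-6812) = (-1002 + 30141*(1/7560))*(-6812) = (-1002 + 3349/840)*(-6812) = -838331/840*(-6812) = 1427677693/210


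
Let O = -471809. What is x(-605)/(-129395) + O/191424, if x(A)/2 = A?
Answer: -12163620503/4953861696 ≈ -2.4554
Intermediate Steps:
x(A) = 2*A
x(-605)/(-129395) + O/191424 = (2*(-605))/(-129395) - 471809/191424 = -1210*(-1/129395) - 471809*1/191424 = 242/25879 - 471809/191424 = -12163620503/4953861696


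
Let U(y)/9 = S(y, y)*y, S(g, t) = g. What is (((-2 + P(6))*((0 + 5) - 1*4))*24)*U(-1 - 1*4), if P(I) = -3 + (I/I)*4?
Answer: -5400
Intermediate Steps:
U(y) = 9*y² (U(y) = 9*(y*y) = 9*y²)
P(I) = 1 (P(I) = -3 + 1*4 = -3 + 4 = 1)
(((-2 + P(6))*((0 + 5) - 1*4))*24)*U(-1 - 1*4) = (((-2 + 1)*((0 + 5) - 1*4))*24)*(9*(-1 - 1*4)²) = (-(5 - 4)*24)*(9*(-1 - 4)²) = (-1*1*24)*(9*(-5)²) = (-1*24)*(9*25) = -24*225 = -5400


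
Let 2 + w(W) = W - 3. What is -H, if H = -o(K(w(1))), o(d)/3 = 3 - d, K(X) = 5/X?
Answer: 51/4 ≈ 12.750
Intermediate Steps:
w(W) = -5 + W (w(W) = -2 + (W - 3) = -2 + (-3 + W) = -5 + W)
o(d) = 9 - 3*d (o(d) = 3*(3 - d) = 9 - 3*d)
H = -51/4 (H = -(9 - 15/(-5 + 1)) = -(9 - 15/(-4)) = -(9 - 15*(-1)/4) = -(9 - 3*(-5/4)) = -(9 + 15/4) = -1*51/4 = -51/4 ≈ -12.750)
-H = -1*(-51/4) = 51/4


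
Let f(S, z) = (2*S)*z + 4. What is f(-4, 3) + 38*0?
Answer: -20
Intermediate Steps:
f(S, z) = 4 + 2*S*z (f(S, z) = 2*S*z + 4 = 4 + 2*S*z)
f(-4, 3) + 38*0 = (4 + 2*(-4)*3) + 38*0 = (4 - 24) + 0 = -20 + 0 = -20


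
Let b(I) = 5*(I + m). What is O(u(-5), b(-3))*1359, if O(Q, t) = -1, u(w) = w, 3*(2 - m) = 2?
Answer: -1359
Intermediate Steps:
m = 4/3 (m = 2 - 1/3*2 = 2 - 2/3 = 4/3 ≈ 1.3333)
b(I) = 20/3 + 5*I (b(I) = 5*(I + 4/3) = 5*(4/3 + I) = 20/3 + 5*I)
O(u(-5), b(-3))*1359 = -1*1359 = -1359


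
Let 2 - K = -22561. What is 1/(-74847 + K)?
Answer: -1/52284 ≈ -1.9126e-5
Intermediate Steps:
K = 22563 (K = 2 - 1*(-22561) = 2 + 22561 = 22563)
1/(-74847 + K) = 1/(-74847 + 22563) = 1/(-52284) = -1/52284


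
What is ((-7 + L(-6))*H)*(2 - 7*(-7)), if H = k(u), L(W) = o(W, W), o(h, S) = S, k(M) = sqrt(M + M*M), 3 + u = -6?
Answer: -3978*sqrt(2) ≈ -5625.7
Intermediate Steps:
u = -9 (u = -3 - 6 = -9)
k(M) = sqrt(M + M**2)
L(W) = W
H = 6*sqrt(2) (H = sqrt(-9*(1 - 9)) = sqrt(-9*(-8)) = sqrt(72) = 6*sqrt(2) ≈ 8.4853)
((-7 + L(-6))*H)*(2 - 7*(-7)) = ((-7 - 6)*(6*sqrt(2)))*(2 - 7*(-7)) = (-78*sqrt(2))*(2 + 49) = -78*sqrt(2)*51 = -3978*sqrt(2)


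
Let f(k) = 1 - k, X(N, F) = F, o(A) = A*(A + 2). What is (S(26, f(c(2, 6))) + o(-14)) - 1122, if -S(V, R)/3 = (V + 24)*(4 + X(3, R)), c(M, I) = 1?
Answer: -1554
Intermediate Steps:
o(A) = A*(2 + A)
S(V, R) = -3*(4 + R)*(24 + V) (S(V, R) = -3*(V + 24)*(4 + R) = -3*(24 + V)*(4 + R) = -3*(4 + R)*(24 + V))
(S(26, f(c(2, 6))) + o(-14)) - 1122 = ((-288 - 72*(1 - 1*1) - 12*26 - 3*(1 - 1*1)*26) - 14*(2 - 14)) - 1122 = ((-288 - 72*(1 - 1) - 312 - 3*(1 - 1)*26) - 14*(-12)) - 1122 = ((-288 - 72*0 - 312 - 3*0*26) + 168) - 1122 = ((-288 + 0 - 312 + 0) + 168) - 1122 = (-600 + 168) - 1122 = -432 - 1122 = -1554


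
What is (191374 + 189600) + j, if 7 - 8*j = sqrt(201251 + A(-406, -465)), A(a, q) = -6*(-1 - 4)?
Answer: 3047799/8 - sqrt(201281)/8 ≈ 3.8092e+5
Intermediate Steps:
A(a, q) = 30 (A(a, q) = -6*(-5) = 30)
j = 7/8 - sqrt(201281)/8 (j = 7/8 - sqrt(201251 + 30)/8 = 7/8 - sqrt(201281)/8 ≈ -55.205)
(191374 + 189600) + j = (191374 + 189600) + (7/8 - sqrt(201281)/8) = 380974 + (7/8 - sqrt(201281)/8) = 3047799/8 - sqrt(201281)/8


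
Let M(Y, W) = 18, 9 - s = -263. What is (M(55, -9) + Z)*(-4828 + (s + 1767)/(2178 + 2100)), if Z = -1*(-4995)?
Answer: -34509734295/1426 ≈ -2.4200e+7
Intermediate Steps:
s = 272 (s = 9 - 1*(-263) = 9 + 263 = 272)
Z = 4995
(M(55, -9) + Z)*(-4828 + (s + 1767)/(2178 + 2100)) = (18 + 4995)*(-4828 + (272 + 1767)/(2178 + 2100)) = 5013*(-4828 + 2039/4278) = 5013*(-20652145/4278) = -34509734295/1426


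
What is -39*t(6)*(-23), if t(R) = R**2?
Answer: 32292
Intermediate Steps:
-39*t(6)*(-23) = -39*6**2*(-23) = -39*36*(-23) = -1404*(-23) = 32292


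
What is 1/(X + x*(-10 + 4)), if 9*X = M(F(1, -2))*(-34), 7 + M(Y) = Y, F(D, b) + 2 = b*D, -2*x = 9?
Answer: 9/617 ≈ 0.014587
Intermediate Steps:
x = -9/2 (x = -1/2*9 = -9/2 ≈ -4.5000)
F(D, b) = -2 + D*b (F(D, b) = -2 + b*D = -2 + D*b)
M(Y) = -7 + Y
X = 374/9 (X = ((-7 + (-2 + 1*(-2)))*(-34))/9 = ((-7 + (-2 - 2))*(-34))/9 = ((-7 - 4)*(-34))/9 = (-11*(-34))/9 = (1/9)*374 = 374/9 ≈ 41.556)
1/(X + x*(-10 + 4)) = 1/(374/9 - 9*(-10 + 4)/2) = 1/(374/9 - 9/2*(-6)) = 1/(374/9 + 27) = 1/(617/9) = 9/617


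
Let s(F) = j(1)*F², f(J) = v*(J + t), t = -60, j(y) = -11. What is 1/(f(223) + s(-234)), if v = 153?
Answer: -1/577377 ≈ -1.7320e-6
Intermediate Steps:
f(J) = -9180 + 153*J (f(J) = 153*(J - 60) = 153*(-60 + J) = -9180 + 153*J)
s(F) = -11*F²
1/(f(223) + s(-234)) = 1/((-9180 + 153*223) - 11*(-234)²) = 1/((-9180 + 34119) - 11*54756) = 1/(24939 - 602316) = 1/(-577377) = -1/577377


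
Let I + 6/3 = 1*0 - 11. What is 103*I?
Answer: -1339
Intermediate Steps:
I = -13 (I = -2 + (1*0 - 11) = -2 + (0 - 11) = -2 - 11 = -13)
103*I = 103*(-13) = -1339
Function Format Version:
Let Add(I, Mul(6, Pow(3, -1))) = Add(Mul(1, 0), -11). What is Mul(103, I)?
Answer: -1339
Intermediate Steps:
I = -13 (I = Add(-2, Add(Mul(1, 0), -11)) = Add(-2, Add(0, -11)) = Add(-2, -11) = -13)
Mul(103, I) = Mul(103, -13) = -1339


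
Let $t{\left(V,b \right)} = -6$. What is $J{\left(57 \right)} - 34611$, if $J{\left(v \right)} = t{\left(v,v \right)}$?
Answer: $-34617$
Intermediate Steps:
$J{\left(v \right)} = -6$
$J{\left(57 \right)} - 34611 = -6 - 34611 = -34617$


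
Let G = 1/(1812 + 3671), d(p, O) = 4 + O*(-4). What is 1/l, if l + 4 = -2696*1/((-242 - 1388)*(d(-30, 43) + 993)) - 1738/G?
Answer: -672375/6407369321402 ≈ -1.0494e-7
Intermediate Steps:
d(p, O) = 4 - 4*O
G = 1/5483 ≈ 0.00018238
l = -6407369321402/672375 (l = -4 + (-2696*1/((-242 - 1388)*((4 - 4*43) + 993)) - 1738/1/5483) = -4 + (-2696*(-1/(1630*((4 - 172) + 993))) - 1738*5483) = -4 + (-2696*(-1/(1630*(-168 + 993))) - 9529454) = -4 + (-2696/(825*(-1630)) - 9529454) = -4 + (-2696/(-1344750) - 9529454) = -4 + (-2696*(-1/1344750) - 9529454) = -4 + (1348/672375 - 9529454) = -4 - 6407366631902/672375 = -6407369321402/672375 ≈ -9.5295e+6)
1/l = 1/(-6407369321402/672375) = -672375/6407369321402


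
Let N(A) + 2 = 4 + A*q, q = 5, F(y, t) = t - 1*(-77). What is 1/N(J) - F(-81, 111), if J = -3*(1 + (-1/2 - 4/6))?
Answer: -1690/9 ≈ -187.78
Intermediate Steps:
F(y, t) = 77 + t (F(y, t) = t + 77 = 77 + t)
J = ½ (J = -3*(1 + (-1*½ - 4*⅙)) = -3*(1 + (-½ - ⅔)) = -3*(1 - 7/6) = -3*(-⅙) = ½ ≈ 0.50000)
N(A) = 2 + 5*A (N(A) = -2 + (4 + A*5) = -2 + (4 + 5*A) = 2 + 5*A)
1/N(J) - F(-81, 111) = 1/(2 + 5*(½)) - (77 + 111) = 1/(2 + 5/2) - 1*188 = 1/(9/2) - 188 = 2/9 - 188 = -1690/9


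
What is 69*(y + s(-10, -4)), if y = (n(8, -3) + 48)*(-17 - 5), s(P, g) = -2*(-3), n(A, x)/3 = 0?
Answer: -72450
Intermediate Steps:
n(A, x) = 0 (n(A, x) = 3*0 = 0)
s(P, g) = 6
y = -1056 (y = (0 + 48)*(-17 - 5) = 48*(-22) = -1056)
69*(y + s(-10, -4)) = 69*(-1056 + 6) = 69*(-1050) = -72450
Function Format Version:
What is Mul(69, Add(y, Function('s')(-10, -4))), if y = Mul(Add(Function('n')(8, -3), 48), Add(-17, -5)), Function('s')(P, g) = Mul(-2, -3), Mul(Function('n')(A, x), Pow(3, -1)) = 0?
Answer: -72450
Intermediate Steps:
Function('n')(A, x) = 0 (Function('n')(A, x) = Mul(3, 0) = 0)
Function('s')(P, g) = 6
y = -1056 (y = Mul(Add(0, 48), Add(-17, -5)) = Mul(48, -22) = -1056)
Mul(69, Add(y, Function('s')(-10, -4))) = Mul(69, Add(-1056, 6)) = Mul(69, -1050) = -72450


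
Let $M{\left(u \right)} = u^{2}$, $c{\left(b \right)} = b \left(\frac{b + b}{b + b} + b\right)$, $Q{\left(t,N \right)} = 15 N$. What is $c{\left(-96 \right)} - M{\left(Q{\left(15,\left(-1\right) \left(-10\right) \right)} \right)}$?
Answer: $-13380$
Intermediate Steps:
$c{\left(b \right)} = b \left(1 + b\right)$ ($c{\left(b \right)} = b \left(\frac{2 b}{2 b} + b\right) = b \left(2 b \frac{1}{2 b} + b\right) = b \left(1 + b\right)$)
$c{\left(-96 \right)} - M{\left(Q{\left(15,\left(-1\right) \left(-10\right) \right)} \right)} = - 96 \left(1 - 96\right) - \left(15 \left(\left(-1\right) \left(-10\right)\right)\right)^{2} = \left(-96\right) \left(-95\right) - \left(15 \cdot 10\right)^{2} = 9120 - 150^{2} = 9120 - 22500 = -13380$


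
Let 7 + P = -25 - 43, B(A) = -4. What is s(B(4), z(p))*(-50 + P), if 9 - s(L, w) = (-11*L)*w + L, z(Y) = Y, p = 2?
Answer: 9375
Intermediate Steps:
s(L, w) = 9 - L + 11*L*w (s(L, w) = 9 - ((-11*L)*w + L) = 9 - (-11*L*w + L) = 9 - (L - 11*L*w) = 9 + (-L + 11*L*w) = 9 - L + 11*L*w)
P = -75 (P = -7 + (-25 - 43) = -7 - 68 = -75)
s(B(4), z(p))*(-50 + P) = (9 - 1*(-4) + 11*(-4)*2)*(-50 - 75) = (9 + 4 - 88)*(-125) = -75*(-125) = 9375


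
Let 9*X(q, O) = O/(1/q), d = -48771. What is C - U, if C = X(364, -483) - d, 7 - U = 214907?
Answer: 732409/3 ≈ 2.4414e+5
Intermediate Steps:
X(q, O) = O*q/9 (X(q, O) = (O/(1/q))/9 = (O*q)/9 = O*q/9)
U = -214900 (U = 7 - 1*214907 = 7 - 214907 = -214900)
C = 87709/3 (C = (⅑)*(-483)*364 - 1*(-48771) = -58604/3 + 48771 = 87709/3 ≈ 29236.)
C - U = 87709/3 - 1*(-214900) = 87709/3 + 214900 = 732409/3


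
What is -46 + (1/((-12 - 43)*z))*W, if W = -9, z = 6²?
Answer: -10119/220 ≈ -45.995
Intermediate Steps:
z = 36
-46 + (1/((-12 - 43)*z))*W = -46 + (1/(-12 - 43*36))*(-9) = -46 + ((1/36)/(-55))*(-9) = -46 - 1/55*1/36*(-9) = -46 - 1/1980*(-9) = -46 + 1/220 = -10119/220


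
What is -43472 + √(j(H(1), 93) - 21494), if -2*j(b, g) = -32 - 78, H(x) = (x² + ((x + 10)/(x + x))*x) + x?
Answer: -43472 + I*√21439 ≈ -43472.0 + 146.42*I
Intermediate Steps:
H(x) = 5 + x² + 3*x/2 (H(x) = (x² + ((10 + x)/((2*x)))*x) + x = (x² + ((10 + x)*(1/(2*x)))*x) + x = (x² + ((10 + x)/(2*x))*x) + x = (x² + (5 + x/2)) + x = (5 + x² + x/2) + x = 5 + x² + 3*x/2)
j(b, g) = 55 (j(b, g) = -(-32 - 78)/2 = -½*(-110) = 55)
-43472 + √(j(H(1), 93) - 21494) = -43472 + √(55 - 21494) = -43472 + √(-21439) = -43472 + I*√21439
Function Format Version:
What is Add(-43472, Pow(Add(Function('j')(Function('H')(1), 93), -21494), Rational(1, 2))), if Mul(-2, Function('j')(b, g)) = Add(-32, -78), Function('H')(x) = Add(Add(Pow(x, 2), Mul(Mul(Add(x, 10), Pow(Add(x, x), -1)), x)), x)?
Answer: Add(-43472, Mul(I, Pow(21439, Rational(1, 2)))) ≈ Add(-43472., Mul(146.42, I))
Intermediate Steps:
Function('H')(x) = Add(5, Pow(x, 2), Mul(Rational(3, 2), x)) (Function('H')(x) = Add(Add(Pow(x, 2), Mul(Mul(Add(10, x), Pow(Mul(2, x), -1)), x)), x) = Add(Add(Pow(x, 2), Mul(Mul(Add(10, x), Mul(Rational(1, 2), Pow(x, -1))), x)), x) = Add(Add(Pow(x, 2), Mul(Mul(Rational(1, 2), Pow(x, -1), Add(10, x)), x)), x) = Add(Add(Pow(x, 2), Add(5, Mul(Rational(1, 2), x))), x) = Add(Add(5, Pow(x, 2), Mul(Rational(1, 2), x)), x) = Add(5, Pow(x, 2), Mul(Rational(3, 2), x)))
Function('j')(b, g) = 55 (Function('j')(b, g) = Mul(Rational(-1, 2), Add(-32, -78)) = Mul(Rational(-1, 2), -110) = 55)
Add(-43472, Pow(Add(Function('j')(Function('H')(1), 93), -21494), Rational(1, 2))) = Add(-43472, Pow(Add(55, -21494), Rational(1, 2))) = Add(-43472, Pow(-21439, Rational(1, 2))) = Add(-43472, Mul(I, Pow(21439, Rational(1, 2))))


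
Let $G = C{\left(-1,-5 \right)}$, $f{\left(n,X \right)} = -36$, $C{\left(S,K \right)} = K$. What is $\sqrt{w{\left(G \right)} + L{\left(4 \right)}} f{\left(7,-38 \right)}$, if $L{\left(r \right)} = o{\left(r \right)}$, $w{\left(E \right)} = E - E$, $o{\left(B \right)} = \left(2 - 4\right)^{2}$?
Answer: $-72$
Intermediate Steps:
$o{\left(B \right)} = 4$ ($o{\left(B \right)} = \left(-2\right)^{2} = 4$)
$G = -5$
$w{\left(E \right)} = 0$
$L{\left(r \right)} = 4$
$\sqrt{w{\left(G \right)} + L{\left(4 \right)}} f{\left(7,-38 \right)} = \sqrt{0 + 4} \left(-36\right) = \sqrt{4} \left(-36\right) = 2 \left(-36\right) = -72$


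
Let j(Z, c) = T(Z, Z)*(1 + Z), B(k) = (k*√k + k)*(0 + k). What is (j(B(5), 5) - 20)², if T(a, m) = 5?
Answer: 90225 + 27500*√5 ≈ 1.5172e+5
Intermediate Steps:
B(k) = k*(k + k^(3/2)) (B(k) = (k^(3/2) + k)*k = (k + k^(3/2))*k = k*(k + k^(3/2)))
j(Z, c) = 5 + 5*Z (j(Z, c) = 5*(1 + Z) = 5 + 5*Z)
(j(B(5), 5) - 20)² = ((5 + 5*(5² + 5^(5/2))) - 20)² = ((5 + 5*(25 + 25*√5)) - 20)² = ((5 + (125 + 125*√5)) - 20)² = ((130 + 125*√5) - 20)² = (110 + 125*√5)²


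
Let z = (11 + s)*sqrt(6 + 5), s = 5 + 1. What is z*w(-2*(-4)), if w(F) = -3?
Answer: -51*sqrt(11) ≈ -169.15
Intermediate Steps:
s = 6
z = 17*sqrt(11) (z = (11 + 6)*sqrt(6 + 5) = 17*sqrt(11) ≈ 56.383)
z*w(-2*(-4)) = (17*sqrt(11))*(-3) = -51*sqrt(11)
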